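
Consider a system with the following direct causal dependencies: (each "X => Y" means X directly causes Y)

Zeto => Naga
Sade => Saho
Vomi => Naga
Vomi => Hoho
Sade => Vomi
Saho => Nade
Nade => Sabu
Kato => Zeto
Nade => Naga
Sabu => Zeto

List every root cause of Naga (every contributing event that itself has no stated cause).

Tracing upstream from Naga: Naga ← Vomi ← Sade.
A separate upstream branch: Naga ← Zeto ← Kato.
Each of those chain origins has no stated cause.

Kato, Sade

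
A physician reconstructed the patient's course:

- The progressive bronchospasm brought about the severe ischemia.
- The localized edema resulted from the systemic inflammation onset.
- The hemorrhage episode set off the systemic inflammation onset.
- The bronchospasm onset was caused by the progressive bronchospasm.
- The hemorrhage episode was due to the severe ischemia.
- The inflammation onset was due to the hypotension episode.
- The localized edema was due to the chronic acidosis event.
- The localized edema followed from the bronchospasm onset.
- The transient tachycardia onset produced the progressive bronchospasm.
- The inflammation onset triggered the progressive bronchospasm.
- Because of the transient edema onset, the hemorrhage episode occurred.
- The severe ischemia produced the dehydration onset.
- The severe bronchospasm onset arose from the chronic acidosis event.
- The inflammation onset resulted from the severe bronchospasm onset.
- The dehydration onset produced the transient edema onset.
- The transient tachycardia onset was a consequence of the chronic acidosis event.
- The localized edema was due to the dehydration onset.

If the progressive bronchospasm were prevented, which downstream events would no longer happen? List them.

Downstream of the progressive bronchospasm: the severe ischemia, the dehydration onset, the transient edema onset, the hemorrhage episode, the systemic inflammation onset, the bronchospasm onset, the localized edema.
Of those, still caused via another path: the localized edema.
The remainder have no surviving cause.

the bronchospasm onset, the dehydration onset, the hemorrhage episode, the severe ischemia, the systemic inflammation onset, the transient edema onset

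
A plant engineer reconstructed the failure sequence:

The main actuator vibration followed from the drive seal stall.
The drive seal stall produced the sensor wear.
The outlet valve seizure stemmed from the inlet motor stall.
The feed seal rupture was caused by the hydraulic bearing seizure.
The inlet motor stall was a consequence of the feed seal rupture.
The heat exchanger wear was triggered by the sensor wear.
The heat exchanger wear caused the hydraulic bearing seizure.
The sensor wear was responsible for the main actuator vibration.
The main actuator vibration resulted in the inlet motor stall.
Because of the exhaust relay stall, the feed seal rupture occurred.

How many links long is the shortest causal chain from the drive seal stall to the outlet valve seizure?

3

Shortest chain: the drive seal stall → the main actuator vibration → the inlet motor stall → the outlet valve seizure.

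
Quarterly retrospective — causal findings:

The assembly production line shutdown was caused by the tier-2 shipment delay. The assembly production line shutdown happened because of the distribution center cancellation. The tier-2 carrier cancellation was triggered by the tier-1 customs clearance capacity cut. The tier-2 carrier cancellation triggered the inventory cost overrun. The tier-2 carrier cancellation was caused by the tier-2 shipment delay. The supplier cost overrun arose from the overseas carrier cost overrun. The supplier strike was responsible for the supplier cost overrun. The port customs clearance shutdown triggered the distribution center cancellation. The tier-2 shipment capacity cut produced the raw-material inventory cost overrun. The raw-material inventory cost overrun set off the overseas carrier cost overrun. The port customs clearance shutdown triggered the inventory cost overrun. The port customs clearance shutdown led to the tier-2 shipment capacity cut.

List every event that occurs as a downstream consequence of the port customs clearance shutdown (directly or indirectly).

Direct effects: the tier-2 shipment capacity cut, the distribution center cancellation, the inventory cost overrun.
2 steps out: the raw-material inventory cost overrun, the assembly production line shutdown.
3 steps out: the overseas carrier cost overrun.
4 steps out: the supplier cost overrun.
Not reachable from it: the tier-1 customs clearance capacity cut, the supplier strike, the tier-2 shipment delay, the tier-2 carrier cancellation.

the assembly production line shutdown, the distribution center cancellation, the inventory cost overrun, the overseas carrier cost overrun, the raw-material inventory cost overrun, the supplier cost overrun, the tier-2 shipment capacity cut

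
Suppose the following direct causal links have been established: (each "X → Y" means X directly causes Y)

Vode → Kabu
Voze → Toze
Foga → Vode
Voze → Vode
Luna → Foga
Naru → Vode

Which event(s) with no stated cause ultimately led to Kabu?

Luna, Naru, Voze

Tracing upstream from Kabu: Kabu ← Vode ← Foga ← Luna.
A separate upstream branch: Kabu ← Vode ← Voze.
A separate upstream branch: Kabu ← Vode ← Naru.
Each of those chain origins has no stated cause.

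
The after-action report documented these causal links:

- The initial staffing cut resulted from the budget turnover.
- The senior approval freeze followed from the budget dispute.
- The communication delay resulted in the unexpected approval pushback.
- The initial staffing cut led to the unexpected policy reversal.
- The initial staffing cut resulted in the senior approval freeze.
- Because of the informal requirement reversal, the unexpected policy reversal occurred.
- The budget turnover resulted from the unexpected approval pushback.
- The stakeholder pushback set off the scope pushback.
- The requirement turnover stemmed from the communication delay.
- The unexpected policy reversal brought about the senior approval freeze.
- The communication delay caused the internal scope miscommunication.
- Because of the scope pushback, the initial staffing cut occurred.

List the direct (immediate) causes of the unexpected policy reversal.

Upstream contributors include the communication delay, the unexpected approval pushback, the stakeholder pushback, the budget turnover, the scope pushback, but only the informal requirement reversal, the initial staffing cut feed directly into the unexpected policy reversal.

the informal requirement reversal, the initial staffing cut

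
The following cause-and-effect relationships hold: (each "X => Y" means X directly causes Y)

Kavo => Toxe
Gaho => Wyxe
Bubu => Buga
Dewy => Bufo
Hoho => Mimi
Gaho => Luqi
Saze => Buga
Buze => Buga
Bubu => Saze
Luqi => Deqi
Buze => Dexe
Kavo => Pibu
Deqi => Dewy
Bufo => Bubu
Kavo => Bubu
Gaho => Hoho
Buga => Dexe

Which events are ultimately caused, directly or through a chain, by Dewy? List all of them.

Bubu, Bufo, Buga, Dexe, Saze

Direct effects: Bufo.
2 steps out: Bubu.
3 steps out: Saze, Buga.
4 steps out: Dexe.
Not reachable from it: Kavo, Pibu, Gaho, Hoho, Toxe, Luqi, Mimi, Deqi, Wyxe, Buze.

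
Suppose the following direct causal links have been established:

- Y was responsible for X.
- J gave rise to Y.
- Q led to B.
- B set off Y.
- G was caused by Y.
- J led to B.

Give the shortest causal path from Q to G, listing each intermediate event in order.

Q → B
B → Y
Y → G
Length: 3 steps.

Q → B → Y → G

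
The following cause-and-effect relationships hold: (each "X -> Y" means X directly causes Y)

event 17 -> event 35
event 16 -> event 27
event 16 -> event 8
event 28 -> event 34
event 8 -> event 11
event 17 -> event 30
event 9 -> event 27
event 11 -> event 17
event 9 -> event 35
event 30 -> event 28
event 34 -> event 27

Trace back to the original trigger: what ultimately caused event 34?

event 16

Tracing upstream from event 34: event 34 ← event 28 ← event 30 ← event 17 ← event 11 ← event 8 ← event 16.
Event 16 has no stated cause, so it is the root.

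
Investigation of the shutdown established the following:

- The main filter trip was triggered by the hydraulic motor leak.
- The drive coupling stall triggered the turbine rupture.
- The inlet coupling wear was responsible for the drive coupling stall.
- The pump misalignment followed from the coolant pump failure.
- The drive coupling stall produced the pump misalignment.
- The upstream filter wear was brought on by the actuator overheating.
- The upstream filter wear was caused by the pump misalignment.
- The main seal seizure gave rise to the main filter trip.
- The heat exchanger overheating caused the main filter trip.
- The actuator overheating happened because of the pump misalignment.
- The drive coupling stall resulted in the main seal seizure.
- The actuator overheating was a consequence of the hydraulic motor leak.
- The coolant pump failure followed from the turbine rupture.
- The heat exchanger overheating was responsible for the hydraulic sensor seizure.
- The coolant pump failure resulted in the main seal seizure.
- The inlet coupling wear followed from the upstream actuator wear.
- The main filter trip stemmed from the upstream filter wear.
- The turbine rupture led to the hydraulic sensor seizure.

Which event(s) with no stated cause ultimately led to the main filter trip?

the heat exchanger overheating, the hydraulic motor leak, the upstream actuator wear

Tracing upstream from the main filter trip: the main filter trip ← the main seal seizure ← the drive coupling stall ← the inlet coupling wear ← the upstream actuator wear.
A separate upstream branch: the main filter trip ← the heat exchanger overheating.
A separate upstream branch: the main filter trip ← the hydraulic motor leak.
Each of those chain origins has no stated cause.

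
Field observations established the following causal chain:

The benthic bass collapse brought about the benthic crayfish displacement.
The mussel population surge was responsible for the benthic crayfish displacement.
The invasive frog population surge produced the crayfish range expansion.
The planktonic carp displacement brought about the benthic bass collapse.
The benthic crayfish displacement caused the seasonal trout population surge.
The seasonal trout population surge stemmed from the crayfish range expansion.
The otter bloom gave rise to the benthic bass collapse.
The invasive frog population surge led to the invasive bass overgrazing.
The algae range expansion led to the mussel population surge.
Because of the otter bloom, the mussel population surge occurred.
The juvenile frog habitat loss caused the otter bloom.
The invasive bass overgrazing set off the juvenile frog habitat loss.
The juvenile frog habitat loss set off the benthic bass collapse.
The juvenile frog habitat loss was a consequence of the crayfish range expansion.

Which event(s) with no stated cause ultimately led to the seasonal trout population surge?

the algae range expansion, the invasive frog population surge, the planktonic carp displacement

Tracing upstream from the seasonal trout population surge: the seasonal trout population surge ← the crayfish range expansion ← the invasive frog population surge.
A separate upstream branch: the seasonal trout population surge ← the benthic crayfish displacement ← the mussel population surge ← the algae range expansion.
A separate upstream branch: the seasonal trout population surge ← the benthic crayfish displacement ← the benthic bass collapse ← the planktonic carp displacement.
Each of those chain origins has no stated cause.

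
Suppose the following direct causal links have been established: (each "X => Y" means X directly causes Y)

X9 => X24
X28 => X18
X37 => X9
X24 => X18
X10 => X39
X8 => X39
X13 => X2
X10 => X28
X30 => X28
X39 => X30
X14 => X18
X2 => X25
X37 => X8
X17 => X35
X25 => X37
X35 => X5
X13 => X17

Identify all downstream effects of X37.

Direct effects: X8, X9.
2 steps out: X39, X24.
3 steps out: X30, X18.
4 steps out: X28.
Not reachable from it: X13, X2, X25, X17, X35, X10, X5, X14.

X18, X24, X28, X30, X39, X8, X9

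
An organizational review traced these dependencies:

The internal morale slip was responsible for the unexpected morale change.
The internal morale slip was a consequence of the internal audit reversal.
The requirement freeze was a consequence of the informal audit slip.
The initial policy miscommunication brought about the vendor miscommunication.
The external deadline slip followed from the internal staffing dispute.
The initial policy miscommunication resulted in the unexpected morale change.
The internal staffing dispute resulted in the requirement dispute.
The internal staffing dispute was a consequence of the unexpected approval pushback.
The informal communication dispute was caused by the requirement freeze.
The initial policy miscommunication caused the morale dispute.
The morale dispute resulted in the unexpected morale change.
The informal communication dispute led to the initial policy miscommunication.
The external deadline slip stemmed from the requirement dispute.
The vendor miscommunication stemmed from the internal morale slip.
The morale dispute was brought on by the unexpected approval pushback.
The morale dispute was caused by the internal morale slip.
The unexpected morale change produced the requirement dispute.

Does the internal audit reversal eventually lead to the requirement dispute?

Yes

There is a causal chain: the internal audit reversal → the internal morale slip → the unexpected morale change → the requirement dispute.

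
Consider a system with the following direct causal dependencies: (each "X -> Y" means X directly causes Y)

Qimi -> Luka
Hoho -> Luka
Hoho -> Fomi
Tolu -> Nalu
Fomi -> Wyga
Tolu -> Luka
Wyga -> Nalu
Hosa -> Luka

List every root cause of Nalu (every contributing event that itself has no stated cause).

Tracing upstream from Nalu: Nalu ← Wyga ← Fomi ← Hoho.
A separate upstream branch: Nalu ← Tolu.
Each of those chain origins has no stated cause.

Hoho, Tolu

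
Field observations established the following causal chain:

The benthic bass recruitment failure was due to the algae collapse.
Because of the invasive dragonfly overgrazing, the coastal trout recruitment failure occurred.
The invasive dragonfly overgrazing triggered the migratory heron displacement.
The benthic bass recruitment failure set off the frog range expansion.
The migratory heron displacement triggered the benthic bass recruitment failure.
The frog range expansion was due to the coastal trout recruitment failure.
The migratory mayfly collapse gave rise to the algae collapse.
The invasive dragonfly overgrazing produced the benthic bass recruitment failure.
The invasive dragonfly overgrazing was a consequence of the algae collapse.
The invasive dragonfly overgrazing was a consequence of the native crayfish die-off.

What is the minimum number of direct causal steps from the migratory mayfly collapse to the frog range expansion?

3

Shortest chain: the migratory mayfly collapse → the algae collapse → the benthic bass recruitment failure → the frog range expansion.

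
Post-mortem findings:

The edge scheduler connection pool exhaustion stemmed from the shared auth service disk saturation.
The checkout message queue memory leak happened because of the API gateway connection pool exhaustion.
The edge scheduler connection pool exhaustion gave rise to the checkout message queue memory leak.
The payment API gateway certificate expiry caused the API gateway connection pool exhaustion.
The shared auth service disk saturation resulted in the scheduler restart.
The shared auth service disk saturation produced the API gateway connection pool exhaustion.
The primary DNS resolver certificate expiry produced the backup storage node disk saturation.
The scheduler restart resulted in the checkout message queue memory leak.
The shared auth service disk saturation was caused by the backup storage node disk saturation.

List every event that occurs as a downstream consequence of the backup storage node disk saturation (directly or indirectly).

the API gateway connection pool exhaustion, the checkout message queue memory leak, the edge scheduler connection pool exhaustion, the scheduler restart, the shared auth service disk saturation

Direct effects: the shared auth service disk saturation.
2 steps out: the scheduler restart, the edge scheduler connection pool exhaustion, the API gateway connection pool exhaustion.
3 steps out: the checkout message queue memory leak.
Not reachable from it: the primary DNS resolver certificate expiry, the payment API gateway certificate expiry.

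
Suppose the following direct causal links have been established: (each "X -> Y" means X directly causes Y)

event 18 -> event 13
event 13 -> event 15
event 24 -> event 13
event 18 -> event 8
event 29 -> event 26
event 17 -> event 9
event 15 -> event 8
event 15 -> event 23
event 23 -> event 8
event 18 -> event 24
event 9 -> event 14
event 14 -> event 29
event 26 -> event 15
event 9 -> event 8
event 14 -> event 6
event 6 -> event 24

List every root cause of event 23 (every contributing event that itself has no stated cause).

Tracing upstream from event 23: event 23 ← event 15 ← event 26 ← event 29 ← event 14 ← event 9 ← event 17.
A separate upstream branch: event 23 ← event 15 ← event 13 ← event 18.
Each of those chain origins has no stated cause.

event 17, event 18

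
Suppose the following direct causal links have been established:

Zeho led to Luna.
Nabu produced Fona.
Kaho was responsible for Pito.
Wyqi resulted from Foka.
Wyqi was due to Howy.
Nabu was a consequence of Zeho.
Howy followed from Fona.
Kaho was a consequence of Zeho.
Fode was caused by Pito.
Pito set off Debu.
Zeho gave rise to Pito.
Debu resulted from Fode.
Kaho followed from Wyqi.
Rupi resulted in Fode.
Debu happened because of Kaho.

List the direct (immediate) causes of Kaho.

Upstream contributors include Foka, Nabu, Fona, Howy, but only Wyqi, Zeho feed directly into Kaho.

Wyqi, Zeho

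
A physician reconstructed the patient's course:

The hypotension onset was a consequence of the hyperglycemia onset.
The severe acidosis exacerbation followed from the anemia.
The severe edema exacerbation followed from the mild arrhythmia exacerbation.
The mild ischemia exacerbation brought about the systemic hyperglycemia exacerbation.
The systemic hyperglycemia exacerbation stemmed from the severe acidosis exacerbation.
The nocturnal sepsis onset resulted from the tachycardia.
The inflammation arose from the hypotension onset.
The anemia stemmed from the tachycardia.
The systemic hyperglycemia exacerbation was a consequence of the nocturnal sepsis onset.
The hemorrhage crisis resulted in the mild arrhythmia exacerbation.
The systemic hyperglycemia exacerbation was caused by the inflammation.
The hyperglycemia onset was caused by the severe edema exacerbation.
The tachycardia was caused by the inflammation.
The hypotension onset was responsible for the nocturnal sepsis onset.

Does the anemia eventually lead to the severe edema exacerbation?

No

The anemia leads to the severe acidosis exacerbation, the systemic hyperglycemia exacerbation; the severe edema exacerbation is not among them.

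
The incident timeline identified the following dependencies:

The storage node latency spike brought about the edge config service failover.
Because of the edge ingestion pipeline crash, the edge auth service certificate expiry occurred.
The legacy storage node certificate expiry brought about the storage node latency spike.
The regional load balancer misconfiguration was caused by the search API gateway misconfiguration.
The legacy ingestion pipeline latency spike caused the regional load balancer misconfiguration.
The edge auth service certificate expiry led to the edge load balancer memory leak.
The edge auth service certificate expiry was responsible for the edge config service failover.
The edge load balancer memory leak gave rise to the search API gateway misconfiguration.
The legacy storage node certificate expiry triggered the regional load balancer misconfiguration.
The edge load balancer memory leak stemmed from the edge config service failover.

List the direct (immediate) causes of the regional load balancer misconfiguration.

the legacy ingestion pipeline latency spike, the legacy storage node certificate expiry, the search API gateway misconfiguration

Upstream contributors include the edge ingestion pipeline crash, the edge auth service certificate expiry, the storage node latency spike, the edge config service failover, the edge load balancer memory leak, but only the legacy ingestion pipeline latency spike, the legacy storage node certificate expiry, the search API gateway misconfiguration feed directly into the regional load balancer misconfiguration.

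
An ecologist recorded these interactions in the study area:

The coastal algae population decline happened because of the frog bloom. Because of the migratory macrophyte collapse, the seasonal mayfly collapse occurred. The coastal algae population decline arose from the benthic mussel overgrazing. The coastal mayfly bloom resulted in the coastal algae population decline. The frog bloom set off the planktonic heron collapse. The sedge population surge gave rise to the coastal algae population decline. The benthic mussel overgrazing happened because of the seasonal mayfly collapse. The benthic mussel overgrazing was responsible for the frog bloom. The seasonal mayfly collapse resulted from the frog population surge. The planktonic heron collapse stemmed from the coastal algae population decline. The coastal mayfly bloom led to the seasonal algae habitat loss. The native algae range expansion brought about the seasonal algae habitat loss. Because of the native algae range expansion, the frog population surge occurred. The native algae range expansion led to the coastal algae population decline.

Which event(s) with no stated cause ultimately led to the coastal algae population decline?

the coastal mayfly bloom, the migratory macrophyte collapse, the native algae range expansion, the sedge population surge

Tracing upstream from the coastal algae population decline: the coastal algae population decline ← the coastal mayfly bloom.
A separate upstream branch: the coastal algae population decline ← the native algae range expansion.
A separate upstream branch: the coastal algae population decline ← the benthic mussel overgrazing ← the seasonal mayfly collapse ← the migratory macrophyte collapse.
A separate upstream branch: the coastal algae population decline ← the sedge population surge.
Each of those chain origins has no stated cause.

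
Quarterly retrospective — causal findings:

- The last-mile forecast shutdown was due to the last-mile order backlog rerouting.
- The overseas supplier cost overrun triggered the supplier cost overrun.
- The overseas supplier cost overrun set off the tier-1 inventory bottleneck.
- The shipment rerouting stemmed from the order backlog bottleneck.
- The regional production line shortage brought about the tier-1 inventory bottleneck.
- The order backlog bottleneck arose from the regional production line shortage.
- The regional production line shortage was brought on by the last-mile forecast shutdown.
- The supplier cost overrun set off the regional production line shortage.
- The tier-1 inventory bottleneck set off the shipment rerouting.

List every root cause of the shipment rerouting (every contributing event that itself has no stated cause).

Tracing upstream from the shipment rerouting: the shipment rerouting ← the tier-1 inventory bottleneck ← the overseas supplier cost overrun.
A separate upstream branch: the shipment rerouting ← the order backlog bottleneck ← the regional production line shortage ← the last-mile forecast shutdown ← the last-mile order backlog rerouting.
Each of those chain origins has no stated cause.

the last-mile order backlog rerouting, the overseas supplier cost overrun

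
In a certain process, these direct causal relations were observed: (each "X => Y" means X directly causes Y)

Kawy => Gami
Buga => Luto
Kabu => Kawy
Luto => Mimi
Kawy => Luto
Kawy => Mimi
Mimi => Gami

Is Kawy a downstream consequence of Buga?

No

Buga leads to Luto, Mimi, Gami; Kawy is not among them.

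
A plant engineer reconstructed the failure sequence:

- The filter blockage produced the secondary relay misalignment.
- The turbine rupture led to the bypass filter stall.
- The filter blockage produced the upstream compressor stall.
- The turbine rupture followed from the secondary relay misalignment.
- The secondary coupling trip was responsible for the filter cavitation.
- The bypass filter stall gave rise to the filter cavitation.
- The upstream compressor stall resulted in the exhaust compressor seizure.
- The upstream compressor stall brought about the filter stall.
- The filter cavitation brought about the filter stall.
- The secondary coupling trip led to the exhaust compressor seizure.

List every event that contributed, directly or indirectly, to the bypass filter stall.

Immediate cause of the bypass filter stall: the turbine rupture.
Further upstream: the filter blockage, the secondary relay misalignment.

the filter blockage, the secondary relay misalignment, the turbine rupture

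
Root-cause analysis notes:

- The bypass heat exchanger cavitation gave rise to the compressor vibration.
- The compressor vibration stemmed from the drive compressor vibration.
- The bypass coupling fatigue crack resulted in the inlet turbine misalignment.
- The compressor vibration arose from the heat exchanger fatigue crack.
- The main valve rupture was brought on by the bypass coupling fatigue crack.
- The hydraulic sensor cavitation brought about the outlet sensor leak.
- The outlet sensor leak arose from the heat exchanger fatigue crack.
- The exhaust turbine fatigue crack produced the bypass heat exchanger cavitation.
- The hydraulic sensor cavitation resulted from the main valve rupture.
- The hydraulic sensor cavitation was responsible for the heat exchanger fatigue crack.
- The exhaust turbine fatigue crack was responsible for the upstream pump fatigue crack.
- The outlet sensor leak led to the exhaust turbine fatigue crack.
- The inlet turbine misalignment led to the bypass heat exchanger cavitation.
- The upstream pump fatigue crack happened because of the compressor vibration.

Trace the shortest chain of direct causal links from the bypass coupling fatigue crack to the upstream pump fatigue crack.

the bypass coupling fatigue crack → the inlet turbine misalignment
the inlet turbine misalignment → the bypass heat exchanger cavitation
the bypass heat exchanger cavitation → the compressor vibration
the compressor vibration → the upstream pump fatigue crack
Length: 4 steps.

the bypass coupling fatigue crack → the inlet turbine misalignment → the bypass heat exchanger cavitation → the compressor vibration → the upstream pump fatigue crack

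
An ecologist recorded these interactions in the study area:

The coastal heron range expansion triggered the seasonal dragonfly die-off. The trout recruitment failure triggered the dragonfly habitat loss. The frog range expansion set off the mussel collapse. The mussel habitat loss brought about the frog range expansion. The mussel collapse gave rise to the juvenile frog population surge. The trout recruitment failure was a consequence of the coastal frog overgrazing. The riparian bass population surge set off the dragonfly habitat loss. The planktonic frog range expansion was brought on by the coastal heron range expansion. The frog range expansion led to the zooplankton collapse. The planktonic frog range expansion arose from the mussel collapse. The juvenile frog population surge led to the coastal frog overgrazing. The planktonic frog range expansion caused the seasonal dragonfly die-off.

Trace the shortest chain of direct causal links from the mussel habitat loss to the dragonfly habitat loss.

the mussel habitat loss → the frog range expansion → the mussel collapse → the juvenile frog population surge → the coastal frog overgrazing → the trout recruitment failure → the dragonfly habitat loss

the mussel habitat loss → the frog range expansion
the frog range expansion → the mussel collapse
the mussel collapse → the juvenile frog population surge
the juvenile frog population surge → the coastal frog overgrazing
the coastal frog overgrazing → the trout recruitment failure
the trout recruitment failure → the dragonfly habitat loss
Length: 6 steps.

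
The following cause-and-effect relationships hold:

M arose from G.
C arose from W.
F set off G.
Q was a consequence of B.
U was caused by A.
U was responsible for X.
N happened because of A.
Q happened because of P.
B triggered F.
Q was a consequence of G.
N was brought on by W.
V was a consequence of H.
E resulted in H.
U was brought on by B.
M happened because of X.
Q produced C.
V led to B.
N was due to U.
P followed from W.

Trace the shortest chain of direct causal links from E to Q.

E → H
H → V
V → B
B → Q
Length: 4 steps.

E → H → V → B → Q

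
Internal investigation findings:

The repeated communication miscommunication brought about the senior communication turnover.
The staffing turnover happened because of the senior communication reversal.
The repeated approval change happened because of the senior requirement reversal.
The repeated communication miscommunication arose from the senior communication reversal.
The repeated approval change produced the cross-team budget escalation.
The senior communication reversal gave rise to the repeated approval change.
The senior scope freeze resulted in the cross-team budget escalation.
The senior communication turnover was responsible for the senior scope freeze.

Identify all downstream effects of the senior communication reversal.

Direct effects: the repeated communication miscommunication, the staffing turnover, the repeated approval change.
2 steps out: the senior communication turnover, the cross-team budget escalation.
3 steps out: the senior scope freeze.
Not reachable from it: the senior requirement reversal.

the cross-team budget escalation, the repeated approval change, the repeated communication miscommunication, the senior communication turnover, the senior scope freeze, the staffing turnover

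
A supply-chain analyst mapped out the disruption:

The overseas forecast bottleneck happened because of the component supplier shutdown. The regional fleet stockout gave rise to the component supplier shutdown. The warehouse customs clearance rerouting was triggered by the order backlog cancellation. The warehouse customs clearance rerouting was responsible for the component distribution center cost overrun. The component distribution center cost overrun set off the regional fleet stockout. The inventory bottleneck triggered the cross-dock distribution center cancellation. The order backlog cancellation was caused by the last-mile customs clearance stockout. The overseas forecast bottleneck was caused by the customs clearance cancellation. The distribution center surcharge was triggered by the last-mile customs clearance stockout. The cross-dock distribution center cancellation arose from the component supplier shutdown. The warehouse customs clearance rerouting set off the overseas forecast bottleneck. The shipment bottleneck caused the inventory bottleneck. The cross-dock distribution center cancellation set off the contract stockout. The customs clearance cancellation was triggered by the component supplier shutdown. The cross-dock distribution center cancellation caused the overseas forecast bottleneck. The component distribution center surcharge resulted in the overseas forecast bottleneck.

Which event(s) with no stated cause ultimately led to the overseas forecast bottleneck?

Tracing upstream from the overseas forecast bottleneck: the overseas forecast bottleneck ← the cross-dock distribution center cancellation ← the inventory bottleneck ← the shipment bottleneck.
A separate upstream branch: the overseas forecast bottleneck ← the warehouse customs clearance rerouting ← the order backlog cancellation ← the last-mile customs clearance stockout.
A separate upstream branch: the overseas forecast bottleneck ← the component distribution center surcharge.
Each of those chain origins has no stated cause.

the component distribution center surcharge, the last-mile customs clearance stockout, the shipment bottleneck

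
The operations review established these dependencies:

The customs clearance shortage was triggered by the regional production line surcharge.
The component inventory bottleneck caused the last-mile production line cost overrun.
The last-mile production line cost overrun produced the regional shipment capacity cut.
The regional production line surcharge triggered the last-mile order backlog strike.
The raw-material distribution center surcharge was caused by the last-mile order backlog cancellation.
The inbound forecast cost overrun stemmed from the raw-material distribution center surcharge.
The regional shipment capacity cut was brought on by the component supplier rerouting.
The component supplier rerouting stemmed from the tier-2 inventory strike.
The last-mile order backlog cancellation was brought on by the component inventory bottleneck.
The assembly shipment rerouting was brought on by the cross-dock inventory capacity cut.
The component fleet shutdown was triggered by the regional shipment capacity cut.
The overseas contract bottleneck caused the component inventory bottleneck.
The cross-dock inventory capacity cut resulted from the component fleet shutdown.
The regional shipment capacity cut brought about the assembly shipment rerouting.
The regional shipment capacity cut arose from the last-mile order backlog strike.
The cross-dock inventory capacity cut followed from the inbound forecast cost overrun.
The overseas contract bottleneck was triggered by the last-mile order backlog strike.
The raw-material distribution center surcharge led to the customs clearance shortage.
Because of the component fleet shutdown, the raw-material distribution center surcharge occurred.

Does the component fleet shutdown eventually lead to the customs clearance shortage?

There is a causal chain: the component fleet shutdown → the raw-material distribution center surcharge → the customs clearance shortage.

Yes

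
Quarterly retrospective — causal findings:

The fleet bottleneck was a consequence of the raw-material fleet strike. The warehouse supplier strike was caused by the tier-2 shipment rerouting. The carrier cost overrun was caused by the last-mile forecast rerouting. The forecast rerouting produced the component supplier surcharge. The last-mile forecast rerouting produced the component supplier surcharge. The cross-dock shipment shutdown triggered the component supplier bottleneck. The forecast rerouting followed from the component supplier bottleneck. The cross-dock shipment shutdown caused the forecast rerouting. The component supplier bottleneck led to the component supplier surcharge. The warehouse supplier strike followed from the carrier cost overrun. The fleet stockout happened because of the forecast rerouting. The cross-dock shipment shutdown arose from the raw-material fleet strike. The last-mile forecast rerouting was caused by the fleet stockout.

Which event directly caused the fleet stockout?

Upstream contributors include the raw-material fleet strike, the cross-dock shipment shutdown, the component supplier bottleneck, but only the forecast rerouting feeds directly into the fleet stockout.

the forecast rerouting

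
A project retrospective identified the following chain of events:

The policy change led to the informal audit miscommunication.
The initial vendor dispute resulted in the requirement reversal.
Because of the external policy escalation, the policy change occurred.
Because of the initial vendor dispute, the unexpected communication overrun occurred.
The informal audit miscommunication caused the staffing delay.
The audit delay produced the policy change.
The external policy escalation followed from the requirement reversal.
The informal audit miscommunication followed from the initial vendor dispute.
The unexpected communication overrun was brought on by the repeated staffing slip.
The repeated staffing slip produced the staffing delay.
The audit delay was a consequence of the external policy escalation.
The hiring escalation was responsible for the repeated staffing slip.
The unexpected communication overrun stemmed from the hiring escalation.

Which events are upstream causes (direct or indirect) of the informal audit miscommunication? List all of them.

the audit delay, the external policy escalation, the initial vendor dispute, the policy change, the requirement reversal

Immediate causes of the informal audit miscommunication: the initial vendor dispute, the policy change.
Further upstream: the requirement reversal, the external policy escalation, the audit delay.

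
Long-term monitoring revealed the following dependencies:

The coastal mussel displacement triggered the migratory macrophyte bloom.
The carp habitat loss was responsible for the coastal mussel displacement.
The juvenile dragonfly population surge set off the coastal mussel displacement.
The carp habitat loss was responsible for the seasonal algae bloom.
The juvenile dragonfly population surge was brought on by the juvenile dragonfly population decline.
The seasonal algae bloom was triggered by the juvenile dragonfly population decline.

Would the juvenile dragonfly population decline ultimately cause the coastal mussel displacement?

There is a causal chain: the juvenile dragonfly population decline → the juvenile dragonfly population surge → the coastal mussel displacement.

Yes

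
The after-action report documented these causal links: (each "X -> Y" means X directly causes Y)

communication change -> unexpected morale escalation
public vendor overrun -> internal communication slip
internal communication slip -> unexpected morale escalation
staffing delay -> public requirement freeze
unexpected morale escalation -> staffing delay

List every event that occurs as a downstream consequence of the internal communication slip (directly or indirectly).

Direct effects: the unexpected morale escalation.
2 steps out: the staffing delay.
3 steps out: the public requirement freeze.
Not reachable from it: the public vendor overrun, the communication change.

the public requirement freeze, the staffing delay, the unexpected morale escalation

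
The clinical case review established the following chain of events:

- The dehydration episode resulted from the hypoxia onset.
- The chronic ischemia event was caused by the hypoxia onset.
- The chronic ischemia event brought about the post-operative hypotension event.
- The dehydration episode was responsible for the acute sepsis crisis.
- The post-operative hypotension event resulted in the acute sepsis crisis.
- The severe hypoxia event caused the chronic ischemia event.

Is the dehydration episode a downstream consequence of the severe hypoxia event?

The severe hypoxia event leads to the chronic ischemia event, the post-operative hypotension event, the acute sepsis crisis; the dehydration episode is not among them.

No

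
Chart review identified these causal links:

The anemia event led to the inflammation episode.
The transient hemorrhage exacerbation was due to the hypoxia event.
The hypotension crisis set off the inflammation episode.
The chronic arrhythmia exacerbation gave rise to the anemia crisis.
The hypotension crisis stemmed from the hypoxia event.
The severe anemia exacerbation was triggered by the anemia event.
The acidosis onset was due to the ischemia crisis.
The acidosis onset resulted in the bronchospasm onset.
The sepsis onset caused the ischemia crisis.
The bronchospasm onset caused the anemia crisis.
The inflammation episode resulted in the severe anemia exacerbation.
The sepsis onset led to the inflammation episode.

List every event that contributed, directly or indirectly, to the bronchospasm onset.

Immediate cause of the bronchospasm onset: the acidosis onset.
Further upstream: the sepsis onset, the ischemia crisis.

the acidosis onset, the ischemia crisis, the sepsis onset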